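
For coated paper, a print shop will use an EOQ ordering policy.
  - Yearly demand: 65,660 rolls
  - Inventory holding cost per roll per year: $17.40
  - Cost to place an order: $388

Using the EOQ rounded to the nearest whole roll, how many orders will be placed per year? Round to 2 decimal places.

38.38 orders per year

Q* = √(2·D·S / H) = √(2·65,660·388 / 17.4) = √2,928,285.1 ≈ 1,711.22 → Q = 1,711
N = D/Q = 65,660/1,711 ≈ 38.375 orders/yr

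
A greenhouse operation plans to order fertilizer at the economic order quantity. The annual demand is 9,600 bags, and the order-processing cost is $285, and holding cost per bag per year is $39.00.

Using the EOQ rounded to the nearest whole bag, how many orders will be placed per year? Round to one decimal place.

25.6 orders per year

EOQ = √(2DS/H) = √(2 × 9,600 × 285 / 39)
    = √(140,307.69) ≈ 374.58 → Q = 375
Orders per year = D/Q = 9,600 / 375 = 25.600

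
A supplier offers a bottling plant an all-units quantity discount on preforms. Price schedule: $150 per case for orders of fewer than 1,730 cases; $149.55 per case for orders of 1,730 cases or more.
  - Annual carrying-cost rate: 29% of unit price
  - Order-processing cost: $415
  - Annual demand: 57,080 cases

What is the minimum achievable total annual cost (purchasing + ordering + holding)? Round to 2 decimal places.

H₁ = 29%×$150 = $43.5000;  H₂ = 29%×$149.55 = $43.3695
EOQ₁ = √(2×57,080×415/43.5000) = 1,043.61  (< 1,730, feasible at tier 1)
EOQ₂ = √(2×57,080×415/43.3695) = 1,045.17  (< 1,730 → use Q = 1,730 at tier-2 price)
TC(tier 1 (EOQ₁), Q≈1,043.6) = $8,607,396.84
TC(tier 2, Q≈1,730.0) = $8,587,521.22
Minimum at tier 2: $8,587,521.22

$8,587,521.22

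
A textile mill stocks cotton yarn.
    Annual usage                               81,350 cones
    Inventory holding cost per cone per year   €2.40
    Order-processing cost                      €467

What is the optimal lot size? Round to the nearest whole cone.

EOQ = √(2DS/H) = √(2 × 81,350 × 467 / 2.4)
    = √(31,658,708.33) ≈ 5,626.61

5,627 cones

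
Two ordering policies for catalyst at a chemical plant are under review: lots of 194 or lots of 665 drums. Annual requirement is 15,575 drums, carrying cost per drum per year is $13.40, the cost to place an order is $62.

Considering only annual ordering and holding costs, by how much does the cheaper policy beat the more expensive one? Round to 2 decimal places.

For each Q, cost = (D/Q)·S + (Q/2)·H.
TC(194) = (15,575/194)×62 + (194/2)×13.4 = $6,277.38
TC(665) = (15,575/665)×62 + (665/2)×13.4 = $5,907.61
Cheaper: Q = 665.  Difference = $369.77

$369.77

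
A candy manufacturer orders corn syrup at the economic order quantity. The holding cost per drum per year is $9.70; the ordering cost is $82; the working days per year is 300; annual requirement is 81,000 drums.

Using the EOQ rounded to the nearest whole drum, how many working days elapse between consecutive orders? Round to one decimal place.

Optimal lot size Q* = (2 × 81,000 × $82 / $9.7)^½ ≈ 1,170.25 → Q = 1,170 drums
Cycle time = (working days × Q)/D = (300 × 1,170) / 81,000 = 4.333 days

4.3 days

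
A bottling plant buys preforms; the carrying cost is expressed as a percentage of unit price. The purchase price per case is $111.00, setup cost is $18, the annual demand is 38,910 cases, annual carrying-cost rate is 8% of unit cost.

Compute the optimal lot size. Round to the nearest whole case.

Carrying cost H = $111 × 8% = $8.8800/case/yr
Optimal lot size Q* = (2 × 38,910 × $18 / $8.88)^½ ≈ 397.17

397 cases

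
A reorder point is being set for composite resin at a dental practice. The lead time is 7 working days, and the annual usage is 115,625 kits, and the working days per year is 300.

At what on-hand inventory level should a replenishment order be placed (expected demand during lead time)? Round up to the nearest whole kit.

Daily demand d = 115,625 / 300 = 385.417 kits/day
Demand during lead time = 385.417 × 7 = 2,697.92
Reorder point = 2,697.92 → round up

2,698 kits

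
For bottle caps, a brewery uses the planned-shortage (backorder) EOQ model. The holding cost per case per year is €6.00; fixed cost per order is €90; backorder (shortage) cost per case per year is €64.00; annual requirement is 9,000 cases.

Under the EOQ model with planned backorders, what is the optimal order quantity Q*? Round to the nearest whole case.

Basic EOQ = √(2·9,000·90/6) = 519.615
Backorder adjustment √((H+b)/b) = √((6+64)/64) = 1.0458
Q* = 519.615 × 1.0458 ≈ 543.43

543 cases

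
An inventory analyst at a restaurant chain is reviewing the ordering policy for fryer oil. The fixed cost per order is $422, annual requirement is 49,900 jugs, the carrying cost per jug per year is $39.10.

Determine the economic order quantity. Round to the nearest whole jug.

1,038 jugs

Optimal lot size Q* = (2 × 49,900 × $422 / $39.1)^½ ≈ 1,037.85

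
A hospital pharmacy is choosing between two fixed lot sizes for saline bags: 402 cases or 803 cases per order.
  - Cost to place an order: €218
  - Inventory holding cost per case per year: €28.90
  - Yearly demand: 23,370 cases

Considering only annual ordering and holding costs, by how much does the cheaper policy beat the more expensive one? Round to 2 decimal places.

€534.30

TC(Q) = (D/Q)S + (Q/2)H
TC(402) = (23,370/402)×218 + (402/2)×28.9 = €18,482.18
TC(803) = (23,370/803)×218 + (803/2)×28.9 = €17,947.88
|ΔTC| = |€18,482.18 − €17,947.88| = €534.30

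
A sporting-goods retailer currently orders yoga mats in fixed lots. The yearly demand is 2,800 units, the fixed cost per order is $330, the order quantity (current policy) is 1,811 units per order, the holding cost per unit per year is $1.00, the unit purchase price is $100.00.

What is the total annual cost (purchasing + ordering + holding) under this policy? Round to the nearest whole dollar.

Annual ordering cost = (D/Q)·S = (2,800/1,811) × 330 = $510.22
Annual holding cost  = (Q/2)·H = (1,811/2) × 1 = $905.50
Purchase cost = D·C = 2,800 × 100 = $280,000.00
Total = $510.22 + $905.50 + $280,000.00 = $281,415.72

$281,416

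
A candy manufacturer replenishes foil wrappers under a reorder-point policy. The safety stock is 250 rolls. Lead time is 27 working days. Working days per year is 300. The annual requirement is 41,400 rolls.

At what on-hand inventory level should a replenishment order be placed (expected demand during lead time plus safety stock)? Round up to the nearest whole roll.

3,976 rolls

Daily demand d = 41,400 / 300 = 138.000 rolls/day
Demand during lead time = 138.000 × 27 = 3,726.00
Reorder point = 3,726.00 + 250 = 3,976.00 → round up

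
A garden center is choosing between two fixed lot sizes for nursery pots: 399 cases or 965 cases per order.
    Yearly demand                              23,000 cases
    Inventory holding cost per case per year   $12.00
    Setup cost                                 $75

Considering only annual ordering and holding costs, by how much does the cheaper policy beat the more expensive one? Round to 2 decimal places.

$860.26

For each Q, cost = (D/Q)·S + (Q/2)·H.
TC(399) = (23,000/399)×75 + (399/2)×12 = $6,717.31
TC(965) = (23,000/965)×75 + (965/2)×12 = $7,577.56
Cheaper: Q = 399.  Difference = $860.26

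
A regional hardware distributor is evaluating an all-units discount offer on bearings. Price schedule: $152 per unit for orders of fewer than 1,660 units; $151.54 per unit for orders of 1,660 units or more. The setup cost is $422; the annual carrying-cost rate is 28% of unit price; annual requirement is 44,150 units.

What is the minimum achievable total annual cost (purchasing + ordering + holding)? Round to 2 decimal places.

H₁ = 28%×$152 = $42.5600;  H₂ = 28%×$151.54 = $42.4312
EOQ₁ = √(2×44,150×422/42.5600) = 935.70  (< 1,660, feasible at tier 1)
EOQ₂ = √(2×44,150×422/42.4312) = 937.12  (< 1,660 → use Q = 1,660 at tier-2 price)
TC(tier 1 (EOQ₁), Q≈935.7) = $6,750,623.31
TC(tier 2, Q≈1,660.0) = $6,736,932.57
Minimum at tier 2: $6,736,932.57

$6,736,932.57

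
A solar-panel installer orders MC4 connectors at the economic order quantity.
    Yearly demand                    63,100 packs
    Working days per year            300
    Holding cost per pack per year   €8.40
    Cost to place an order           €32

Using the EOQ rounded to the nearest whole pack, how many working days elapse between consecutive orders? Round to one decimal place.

3.3 days

2DS/H = 2·63,100·32/8.4 = 480,761.90
EOQ = √480,761.90 ≈ 693.37 → Q = 693 packs
Days between orders = 300 / (D/Q) = 300 / 91.053 ≈ 3.295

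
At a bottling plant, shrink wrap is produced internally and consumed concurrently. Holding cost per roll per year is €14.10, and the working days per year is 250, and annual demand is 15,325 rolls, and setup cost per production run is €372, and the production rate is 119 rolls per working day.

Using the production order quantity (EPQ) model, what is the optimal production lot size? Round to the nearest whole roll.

d = 15,325/250 = 61.3000 rolls/day;  effective holding cost H(1 − d/p) = 14.1·(1 − 61.3000/119) = 6.83672
Q* = √(2DS / H_eff) = √(2·15,325·372 / 6.83672) ≈ 1,291.41

1,291 rolls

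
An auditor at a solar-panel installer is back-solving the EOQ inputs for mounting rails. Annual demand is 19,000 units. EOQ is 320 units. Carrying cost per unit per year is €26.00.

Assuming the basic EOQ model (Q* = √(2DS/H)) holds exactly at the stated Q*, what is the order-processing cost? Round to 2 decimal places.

€70.06

EOQ relation: Q² = 2DS/H, so rearrange for the unknown.
S = Q²H / (2D) = 320² × 26 / (2 × 19,000) = 70.0632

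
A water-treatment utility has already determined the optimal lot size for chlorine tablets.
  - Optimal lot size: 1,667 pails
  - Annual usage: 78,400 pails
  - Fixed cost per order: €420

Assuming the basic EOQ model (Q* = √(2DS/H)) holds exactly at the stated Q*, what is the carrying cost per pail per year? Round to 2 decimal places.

Since Q* = (2DS/H)^½, squaring gives Q*²·H = 2DS.
H = 2DS / Q² = 2 × 78,400 × 420 / 1,667² = 23.6987

€23.70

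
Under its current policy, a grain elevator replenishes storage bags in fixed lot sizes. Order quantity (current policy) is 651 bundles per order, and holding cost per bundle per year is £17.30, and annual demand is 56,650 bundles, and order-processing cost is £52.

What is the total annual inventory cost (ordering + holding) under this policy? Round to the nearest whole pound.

Annual ordering cost = (D/Q)·S = (56,650/651) × 52 = £4,525.04
Annual holding cost  = (Q/2)·H = (651/2) × 17.3 = £5,631.15
Total = £4,525.04 + £5,631.15 = £10,156.19

£10,156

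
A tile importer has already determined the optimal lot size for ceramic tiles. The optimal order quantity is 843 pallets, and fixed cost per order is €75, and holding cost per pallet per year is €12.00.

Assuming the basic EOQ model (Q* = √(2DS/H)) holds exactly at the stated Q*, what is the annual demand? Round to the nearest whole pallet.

56,852 pallets per year

Since Q* = (2DS/H)^½, squaring gives Q*²·H = 2DS.
D = Q²H / (2S) = 843² × 12 / (2 × 75) = 56,851.92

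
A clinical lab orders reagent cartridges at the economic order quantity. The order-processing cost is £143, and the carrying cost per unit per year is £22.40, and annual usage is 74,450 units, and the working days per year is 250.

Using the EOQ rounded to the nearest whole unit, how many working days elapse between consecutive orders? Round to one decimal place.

Optimal lot size Q* = (2 × 74,450 × £143 / £22.4)^½ ≈ 974.97 → Q = 975 units
Days between orders = 250 / (D/Q) = 250 / 76.359 ≈ 3.274

3.3 days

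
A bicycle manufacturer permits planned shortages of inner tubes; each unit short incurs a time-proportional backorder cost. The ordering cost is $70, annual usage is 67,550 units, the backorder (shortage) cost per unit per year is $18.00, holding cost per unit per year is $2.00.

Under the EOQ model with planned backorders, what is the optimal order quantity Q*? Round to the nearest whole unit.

2,292 units

Q* = √(2DS/H) · √((H + b)/b)
   = √(2 × 67,550 × 70 / 2) · √((2 + 18) / 18)
   = 2,174.511 × 1.0541 ≈ 2,292.14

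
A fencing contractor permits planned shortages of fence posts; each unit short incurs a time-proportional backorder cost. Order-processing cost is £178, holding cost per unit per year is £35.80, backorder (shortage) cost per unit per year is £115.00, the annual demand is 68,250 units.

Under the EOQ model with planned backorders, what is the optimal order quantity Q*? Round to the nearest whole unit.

Q* = √(2DS/H) · √((H + b)/b)
   = √(2 × 68,250 × 178 / 35.8) · √((35.8 + 115) / 115)
   = 823.825 × 1.1451 ≈ 943.38

943 units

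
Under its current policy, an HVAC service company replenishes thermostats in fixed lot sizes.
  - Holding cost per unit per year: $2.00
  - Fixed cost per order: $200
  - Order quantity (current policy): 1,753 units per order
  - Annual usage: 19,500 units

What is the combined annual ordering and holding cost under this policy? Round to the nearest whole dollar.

Annual ordering cost = (D/Q)·S = (19,500/1,753) × 200 = $2,224.76
Annual holding cost  = (Q/2)·H = (1,753/2) × 2 = $1,753.00
Total = $2,224.76 + $1,753.00 = $3,977.76

$3,978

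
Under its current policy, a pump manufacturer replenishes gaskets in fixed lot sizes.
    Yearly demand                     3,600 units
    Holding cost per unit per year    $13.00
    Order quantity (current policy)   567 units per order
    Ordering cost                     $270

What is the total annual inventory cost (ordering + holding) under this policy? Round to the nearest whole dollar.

$5,400

Ordering: D/Q × S = 3,600/567 × $270 = $1,714.29
Holding:  Q/2 × H = 567/2 × $13 = $3,685.50
Total = $1,714.29 + $3,685.50 = $5,399.79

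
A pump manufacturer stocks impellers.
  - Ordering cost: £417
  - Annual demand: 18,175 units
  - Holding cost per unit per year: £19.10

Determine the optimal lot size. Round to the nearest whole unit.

891 units

EOQ = √(2DS/H) = √(2 × 18,175 × 417 / 19.1)
    = √(793,609.95) ≈ 890.85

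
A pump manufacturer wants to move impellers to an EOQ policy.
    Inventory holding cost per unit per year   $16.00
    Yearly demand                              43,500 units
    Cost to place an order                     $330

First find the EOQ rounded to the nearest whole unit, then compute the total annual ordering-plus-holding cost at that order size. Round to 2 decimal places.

EOQ = √(2DS/H) = √(2 × 43,500 × 330 / 16)
    = √(1,794,375.00) ≈ 1,339.54 → Q = 1,340 units
Orders/yr = 43,500/1,340 = 32.463; ordering cost = 32.463 × $330 = $10,712.69
Average inventory = 1,340/2 = 670; holding cost = 670 × $16 = $10,720.00
Total = $10,712.69 + $10,720.00 = $21,432.69

$21,432.69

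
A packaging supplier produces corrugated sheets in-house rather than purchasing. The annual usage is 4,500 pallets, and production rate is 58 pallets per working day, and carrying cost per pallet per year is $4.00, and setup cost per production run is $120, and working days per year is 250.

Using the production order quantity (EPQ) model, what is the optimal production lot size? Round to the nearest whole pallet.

Daily demand d = 4,500/250 = 18.000; p = 58; 1 − d/p = 0.68966
EPQ = √(2DS / (H(1 − d/p)))
    = √(2 × 4,500 × 120 / (4 × 0.68966)) ≈ 625.70

626 pallets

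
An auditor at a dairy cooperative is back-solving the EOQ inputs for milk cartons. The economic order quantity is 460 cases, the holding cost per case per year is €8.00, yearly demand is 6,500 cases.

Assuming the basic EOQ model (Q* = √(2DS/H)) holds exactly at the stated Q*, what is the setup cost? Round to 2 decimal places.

From Q* = √(2DS/H) ⇒ Q*² = 2DS/H.
S = Q²H / (2D) = 460² × 8 / (2 × 6,500) = 130.2154

€130.22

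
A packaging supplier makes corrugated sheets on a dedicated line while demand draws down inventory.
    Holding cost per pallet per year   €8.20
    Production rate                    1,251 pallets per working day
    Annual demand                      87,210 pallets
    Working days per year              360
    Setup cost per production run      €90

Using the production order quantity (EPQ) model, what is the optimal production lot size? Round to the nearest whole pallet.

1,541 pallets

d = 87,210/360 = 242.2500 pallets/day;  effective holding cost H(1 − d/p) = 8.2·(1 − 242.2500/1251) = 6.61211
Q* = √(2DS / H_eff) = √(2·87,210·90 / 6.61211) ≈ 1,540.81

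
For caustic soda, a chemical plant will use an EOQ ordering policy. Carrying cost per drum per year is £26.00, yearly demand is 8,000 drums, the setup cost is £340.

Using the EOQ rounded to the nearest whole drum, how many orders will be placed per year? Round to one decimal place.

17.5 orders per year

EOQ = √(2DS/H) = √(2 × 8,000 × 340 / 26)
    = √(209,230.77) ≈ 457.42 → Q = 457
Orders per year = D/Q = 8,000 / 457 = 17.505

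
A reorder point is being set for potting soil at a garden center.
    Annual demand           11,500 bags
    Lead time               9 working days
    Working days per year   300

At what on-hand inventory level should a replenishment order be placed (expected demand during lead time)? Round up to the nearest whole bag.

345 bags

Daily demand d = 11,500 / 300 = 38.333 bags/day
Demand during lead time = 38.333 × 9 = 345.00
Reorder point = 345.00 → round up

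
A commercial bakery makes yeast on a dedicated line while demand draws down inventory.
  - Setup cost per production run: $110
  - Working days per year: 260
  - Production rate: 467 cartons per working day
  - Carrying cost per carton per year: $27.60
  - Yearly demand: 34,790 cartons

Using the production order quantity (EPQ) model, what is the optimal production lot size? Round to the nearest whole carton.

d = 34,790/260 = 133.8077 cartons/day;  effective holding cost H(1 − d/p) = 27.6·(1 − 133.8077/467) = 19.69188
Q* = √(2DS / H_eff) = √(2·34,790·110 / 19.69188) ≈ 623.44

623 cartons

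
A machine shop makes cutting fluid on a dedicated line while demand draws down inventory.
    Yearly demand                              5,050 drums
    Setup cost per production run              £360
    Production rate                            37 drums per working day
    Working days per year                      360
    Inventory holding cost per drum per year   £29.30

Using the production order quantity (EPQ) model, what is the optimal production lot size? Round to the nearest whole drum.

447 drums

Daily demand d = 5,050/360 = 14.028; p = 37; 1 − d/p = 0.62087
EPQ = √(2DS / (H(1 − d/p)))
    = √(2 × 5,050 × 360 / (29.3 × 0.62087)) ≈ 447.07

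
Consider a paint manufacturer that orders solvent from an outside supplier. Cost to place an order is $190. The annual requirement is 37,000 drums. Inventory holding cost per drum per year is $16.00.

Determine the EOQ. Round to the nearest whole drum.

937 drums

Optimal lot size Q* = (2 × 37,000 × $190 / $16)^½ ≈ 937.42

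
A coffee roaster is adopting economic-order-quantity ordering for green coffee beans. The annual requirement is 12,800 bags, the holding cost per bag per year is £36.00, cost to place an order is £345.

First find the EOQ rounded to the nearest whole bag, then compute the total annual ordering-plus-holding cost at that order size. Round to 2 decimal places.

£17,831.21

EOQ = √(2DS/H) = √(2 × 12,800 × 345 / 36)
    = √(245,333.33) ≈ 495.31 → Q = 495 bags
Orders/yr = 12,800/495 = 25.859; ordering cost = 25.859 × £345 = £8,921.21
Average inventory = 495/2 = 247.5; holding cost = 247.5 × £36 = £8,910.00
Total = £8,921.21 + £8,910.00 = £17,831.21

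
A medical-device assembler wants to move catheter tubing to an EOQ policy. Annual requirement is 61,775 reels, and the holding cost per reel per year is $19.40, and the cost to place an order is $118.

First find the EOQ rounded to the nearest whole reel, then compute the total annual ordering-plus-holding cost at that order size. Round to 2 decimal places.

$16,817.57

Q* = √(2·D·S / H) = √(2·61,775·118 / 19.4) = √751,489.7 ≈ 866.89 → Q = 867 reels
Annual ordering cost = (D/Q)·S = (61,775/867) × 118 = $8,407.67
Annual holding cost  = (Q/2)·H = (867/2) × 19.4 = $8,409.90
Total = $8,407.67 + $8,409.90 = $16,817.57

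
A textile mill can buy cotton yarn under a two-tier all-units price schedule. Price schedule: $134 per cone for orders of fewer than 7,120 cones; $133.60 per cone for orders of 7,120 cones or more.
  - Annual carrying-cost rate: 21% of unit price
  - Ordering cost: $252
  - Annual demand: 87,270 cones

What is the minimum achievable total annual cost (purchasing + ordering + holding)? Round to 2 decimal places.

H₁ = 21%×$134 = $28.1400;  H₂ = 21%×$133.60 = $28.0560
EOQ₁ = √(2×87,270×252/28.1400) = 1,250.22  (< 7,120, feasible at tier 1)
EOQ₂ = √(2×87,270×252/28.0560) = 1,252.09  (< 7,120 → use Q = 7,120 at tier-2 price)
TC(tier 1 (EOQ₁), Q≈1,250.2) = $11,729,361.13
TC(tier 2, Q≈7,120.0) = $11,762,240.13
Minimum at tier 1 (EOQ₁): $11,729,361.13

$11,729,361.13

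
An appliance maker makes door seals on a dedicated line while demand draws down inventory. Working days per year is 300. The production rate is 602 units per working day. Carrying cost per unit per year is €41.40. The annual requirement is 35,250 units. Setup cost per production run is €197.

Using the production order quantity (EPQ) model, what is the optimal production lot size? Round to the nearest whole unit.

d = 35,250/300 = 117.5000 units/day;  effective holding cost H(1 − d/p) = 41.4·(1 − 117.5000/602) = 33.31944
Q* = √(2DS / H_eff) = √(2·35,250·197 / 33.31944) ≈ 645.62

646 units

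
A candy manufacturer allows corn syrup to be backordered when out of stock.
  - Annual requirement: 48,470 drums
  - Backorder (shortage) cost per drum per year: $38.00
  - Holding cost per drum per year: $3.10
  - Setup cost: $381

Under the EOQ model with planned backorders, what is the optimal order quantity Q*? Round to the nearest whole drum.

Basic EOQ = √(2·48,470·381/3.1) = 3,451.701
Backorder adjustment √((H+b)/b) = √((3.1+38)/38) = 1.0400
Q* = 3,451.701 × 1.0400 ≈ 3,589.73

3,590 drums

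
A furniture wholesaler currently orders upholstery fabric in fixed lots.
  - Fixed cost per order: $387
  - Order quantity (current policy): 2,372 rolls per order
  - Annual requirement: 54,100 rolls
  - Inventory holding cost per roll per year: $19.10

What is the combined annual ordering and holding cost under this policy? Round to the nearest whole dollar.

Ordering: D/Q × S = 54,100/2,372 × $387 = $8,826.60
Holding:  Q/2 × H = 2,372/2 × $19.1 = $22,652.60
Total = $8,826.60 + $22,652.60 = $31,479.20

$31,479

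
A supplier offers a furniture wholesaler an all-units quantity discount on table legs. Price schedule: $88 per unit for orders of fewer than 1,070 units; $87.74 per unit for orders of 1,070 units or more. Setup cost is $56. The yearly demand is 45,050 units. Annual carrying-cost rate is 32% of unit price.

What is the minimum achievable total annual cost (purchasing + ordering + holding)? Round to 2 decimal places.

$3,970,065.85

H₁ = 32%×$88 = $28.1600;  H₂ = 32%×$87.74 = $28.0768
EOQ₁ = √(2×45,050×56/28.1600) = 423.29  (< 1,070, feasible at tier 1)
EOQ₂ = √(2×45,050×56/28.0768) = 423.92  (< 1,070 → use Q = 1,070 at tier-2 price)
TC(tier 1 (EOQ₁), Q≈423.3) = $3,976,319.90
TC(tier 2, Q≈1,070.0) = $3,970,065.85
Minimum at tier 2: $3,970,065.85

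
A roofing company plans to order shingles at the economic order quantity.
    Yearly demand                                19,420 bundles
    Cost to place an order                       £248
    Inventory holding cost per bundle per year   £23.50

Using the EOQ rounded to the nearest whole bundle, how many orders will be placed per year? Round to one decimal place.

30.3 orders per year

2DS/H = 2·19,420·248/23.5 = 409,885.96
EOQ = √409,885.96 ≈ 640.22 → Q = 640
N = D/Q = 19,420/640 ≈ 30.344 orders/yr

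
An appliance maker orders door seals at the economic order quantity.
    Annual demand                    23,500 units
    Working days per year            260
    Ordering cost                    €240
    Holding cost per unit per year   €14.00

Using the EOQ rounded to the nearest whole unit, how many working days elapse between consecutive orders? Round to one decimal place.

EOQ = √(2DS/H) = √(2 × 23,500 × 240 / 14)
    = √(805,714.29) ≈ 897.62 → Q = 898 units
Cycle time = (working days × Q)/D = (260 × 898) / 23,500 = 9.935 days

9.9 days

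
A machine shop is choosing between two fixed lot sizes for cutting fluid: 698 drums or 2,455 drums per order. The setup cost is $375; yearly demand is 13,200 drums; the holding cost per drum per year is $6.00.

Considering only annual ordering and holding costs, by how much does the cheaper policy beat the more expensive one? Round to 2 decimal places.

$195.60

TC(Q) = (D/Q)S + (Q/2)H
TC(698) = (13,200/698)×375 + (698/2)×6 = $9,185.69
TC(2,455) = (13,200/2,455)×375 + (2,455/2)×6 = $9,381.29
Cheaper: Q = 698.  Difference = $195.60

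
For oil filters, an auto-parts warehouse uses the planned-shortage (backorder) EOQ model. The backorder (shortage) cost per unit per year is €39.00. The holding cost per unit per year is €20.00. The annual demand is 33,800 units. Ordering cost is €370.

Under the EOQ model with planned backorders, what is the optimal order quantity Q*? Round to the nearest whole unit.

Q* = √(2DS/H) · √((H + b)/b)
   = √(2 × 33,800 × 370 / 20) · √((20 + 39) / 39)
   = 1,118.302 × 1.2300 ≈ 1,375.48

1,375 units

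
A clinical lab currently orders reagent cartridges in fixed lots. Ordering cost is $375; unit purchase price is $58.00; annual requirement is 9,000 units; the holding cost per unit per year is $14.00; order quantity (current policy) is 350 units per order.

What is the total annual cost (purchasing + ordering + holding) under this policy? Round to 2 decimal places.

$534,092.86

Ordering: D/Q × S = 9,000/350 × $375 = $9,642.86
Holding:  Q/2 × H = 350/2 × $14 = $2,450.00
Purchase cost = D·C = 9,000 × 58 = $522,000.00
Total = $9,642.86 + $2,450.00 + $522,000.00 = $534,092.86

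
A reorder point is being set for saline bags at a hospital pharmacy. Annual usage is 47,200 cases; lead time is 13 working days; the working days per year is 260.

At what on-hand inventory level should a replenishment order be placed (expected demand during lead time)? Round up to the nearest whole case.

2,360 cases

Daily demand d = 47,200 / 260 = 181.538 cases/day
Demand during lead time = 181.538 × 13 = 2,360.00
Reorder point = 2,360.00 → round up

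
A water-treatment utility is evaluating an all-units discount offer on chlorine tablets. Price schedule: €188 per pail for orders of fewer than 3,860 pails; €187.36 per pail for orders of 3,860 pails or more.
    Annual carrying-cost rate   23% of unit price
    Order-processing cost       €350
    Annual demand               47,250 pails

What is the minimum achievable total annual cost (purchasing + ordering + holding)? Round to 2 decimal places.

€8,920,817.50

H₁ = 23%×€188 = €43.2400;  H₂ = 23%×€187.36 = €43.0928
EOQ₁ = √(2×47,250×350/43.2400) = 874.60  (< 3,860, feasible at tier 1)
EOQ₂ = √(2×47,250×350/43.0928) = 876.09  (< 3,860 → use Q = 3,860 at tier-2 price)
TC(tier 1 (EOQ₁), Q≈874.6) = €8,920,817.50
TC(tier 2, Q≈3,860.0) = €8,940,213.43
Minimum at tier 1 (EOQ₁): €8,920,817.50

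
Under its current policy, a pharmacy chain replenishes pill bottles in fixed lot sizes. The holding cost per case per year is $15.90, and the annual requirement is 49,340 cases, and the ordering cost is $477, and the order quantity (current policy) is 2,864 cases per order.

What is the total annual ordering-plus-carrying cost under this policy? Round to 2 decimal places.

Annual ordering cost = (D/Q)·S = (49,340/2,864) × 477 = $8,217.59
Annual holding cost  = (Q/2)·H = (2,864/2) × 15.9 = $22,768.80
Total = $8,217.59 + $22,768.80 = $30,986.39

$30,986.39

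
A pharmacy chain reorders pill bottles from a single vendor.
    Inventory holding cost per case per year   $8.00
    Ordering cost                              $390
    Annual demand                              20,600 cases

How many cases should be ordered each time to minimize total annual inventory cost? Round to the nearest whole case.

Optimal lot size Q* = (2 × 20,600 × $390 / $8)^½ ≈ 1,417.22

1,417 cases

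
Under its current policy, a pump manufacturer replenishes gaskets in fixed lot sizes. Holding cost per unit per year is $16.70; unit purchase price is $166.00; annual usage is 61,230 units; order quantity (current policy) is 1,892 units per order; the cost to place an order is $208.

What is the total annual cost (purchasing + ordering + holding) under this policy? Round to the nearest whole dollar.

Orders/yr = 61,230/1,892 = 32.363; ordering cost = 32.363 × $208 = $6,731.42
Average inventory = 1,892/2 = 946; holding cost = 946 × $16.7 = $15,798.20
Purchase cost = D·C = 61,230 × 166 = $10,164,180.00
Total = $6,731.42 + $15,798.20 + $10,164,180.00 = $10,186,709.62

$10,186,710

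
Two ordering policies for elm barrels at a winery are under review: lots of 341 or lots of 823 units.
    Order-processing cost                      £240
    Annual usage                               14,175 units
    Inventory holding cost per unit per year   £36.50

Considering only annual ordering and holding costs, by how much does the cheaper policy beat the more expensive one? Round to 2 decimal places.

TC(Q) = (D/Q)S + (Q/2)H
TC(341) = (14,175/341)×240 + (341/2)×36.5 = £16,199.79
TC(823) = (14,175/823)×240 + (823/2)×36.5 = £19,153.41
|ΔTC| = |£16,199.79 − £19,153.41| = £2,953.62

£2,953.62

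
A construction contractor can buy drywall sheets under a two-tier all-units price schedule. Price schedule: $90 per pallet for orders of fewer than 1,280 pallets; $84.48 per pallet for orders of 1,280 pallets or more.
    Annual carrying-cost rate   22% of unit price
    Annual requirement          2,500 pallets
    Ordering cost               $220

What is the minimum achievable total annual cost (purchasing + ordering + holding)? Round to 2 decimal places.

$223,524.47

H₁ = 22%×$90 = $19.8000;  H₂ = 22%×$84.48 = $18.5856
EOQ₁ = √(2×2,500×220/19.8000) = 235.70  (< 1,280, feasible at tier 1)
EOQ₂ = √(2×2,500×220/18.5856) = 243.28  (< 1,280 → use Q = 1,280 at tier-2 price)
TC(tier 1 (EOQ₁), Q≈235.7) = $229,666.90
TC(tier 2, Q≈1,280.0) = $223,524.47
Minimum at tier 2: $223,524.47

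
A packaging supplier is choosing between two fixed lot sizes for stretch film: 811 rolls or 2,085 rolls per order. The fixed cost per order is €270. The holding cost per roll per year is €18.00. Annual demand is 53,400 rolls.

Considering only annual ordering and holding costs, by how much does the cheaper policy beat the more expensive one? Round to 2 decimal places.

€603.06

TC(Q) = (D/Q)S + (Q/2)H
TC(811) = (53,400/811)×270 + (811/2)×18 = €25,077.05
TC(2,085) = (53,400/2,085)×270 + (2,085/2)×18 = €25,680.11
Lots of 811 are cheaper by €603.06.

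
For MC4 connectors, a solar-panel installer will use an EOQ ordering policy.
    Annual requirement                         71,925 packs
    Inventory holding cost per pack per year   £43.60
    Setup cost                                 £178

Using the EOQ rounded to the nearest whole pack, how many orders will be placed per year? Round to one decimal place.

Optimal lot size Q* = (2 × 71,925 × £178 / £43.6)^½ ≈ 766.34 → Q = 766
Orders per year = D/Q = 71,925 / 766 = 93.897

93.9 orders per year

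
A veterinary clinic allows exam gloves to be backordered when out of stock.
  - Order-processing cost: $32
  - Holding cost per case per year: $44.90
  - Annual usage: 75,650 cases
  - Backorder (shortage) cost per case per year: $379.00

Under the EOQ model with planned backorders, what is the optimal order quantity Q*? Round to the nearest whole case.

Q* = √(2DS/H) · √((H + b)/b)
   = √(2 × 75,650 × 32 / 44.9) · √((44.9 + 379) / 379)
   = 328.376 × 1.0576 ≈ 347.28

347 cases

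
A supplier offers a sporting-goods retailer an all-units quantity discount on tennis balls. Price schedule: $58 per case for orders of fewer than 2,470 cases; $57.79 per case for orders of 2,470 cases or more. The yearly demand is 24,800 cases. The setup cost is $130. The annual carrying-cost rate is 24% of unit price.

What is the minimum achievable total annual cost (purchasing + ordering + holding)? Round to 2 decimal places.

H₁ = 24%×$58 = $13.9200;  H₂ = 24%×$57.79 = $13.8696
EOQ₁ = √(2×24,800×130/13.9200) = 680.60  (< 2,470, feasible at tier 1)
EOQ₂ = √(2×24,800×130/13.8696) = 681.84  (< 2,470 → use Q = 2,470 at tier-2 price)
TC(tier 1 (EOQ₁), Q≈680.6) = $1,447,873.97
TC(tier 2, Q≈2,470.0) = $1,451,626.22
Minimum at tier 1 (EOQ₁): $1,447,873.97

$1,447,873.97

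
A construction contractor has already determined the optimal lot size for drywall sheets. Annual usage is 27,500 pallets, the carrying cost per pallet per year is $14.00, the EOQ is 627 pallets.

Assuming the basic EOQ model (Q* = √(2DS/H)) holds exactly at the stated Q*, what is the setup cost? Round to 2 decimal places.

$100.07

Since Q* = (2DS/H)^½, squaring gives Q*²·H = 2DS.
S = Q²H / (2D) = 627² × 14 / (2 × 27,500) = 100.0692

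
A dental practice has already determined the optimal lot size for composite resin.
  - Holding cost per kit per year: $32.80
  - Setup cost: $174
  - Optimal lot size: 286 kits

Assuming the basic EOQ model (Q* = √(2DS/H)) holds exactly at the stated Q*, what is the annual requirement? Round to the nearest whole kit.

7,710 kits per year

EOQ relation: Q² = 2DS/H, so rearrange for the unknown.
D = Q²H / (2S) = 286² × 32.8 / (2 × 174) = 7,709.51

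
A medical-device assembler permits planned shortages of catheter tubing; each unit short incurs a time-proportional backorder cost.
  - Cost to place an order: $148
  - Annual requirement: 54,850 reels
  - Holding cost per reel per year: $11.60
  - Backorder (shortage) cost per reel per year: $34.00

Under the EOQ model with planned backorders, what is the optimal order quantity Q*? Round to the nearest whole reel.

1,370 reels

Q* = √(2DS/H) · √((H + b)/b)
   = √(2 × 54,850 × 148 / 11.6) · √((11.6 + 34) / 34)
   = 1,183.056 × 1.1581 ≈ 1,370.09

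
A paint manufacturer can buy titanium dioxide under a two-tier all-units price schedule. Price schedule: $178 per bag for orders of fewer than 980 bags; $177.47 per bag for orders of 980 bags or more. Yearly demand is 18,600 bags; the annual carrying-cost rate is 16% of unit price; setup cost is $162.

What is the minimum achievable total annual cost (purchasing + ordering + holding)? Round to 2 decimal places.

H₁ = 16%×$178 = $28.4800;  H₂ = 16%×$177.47 = $28.3952
EOQ₁ = √(2×18,600×162/28.4800) = 460.00  (< 980, feasible at tier 1)
EOQ₂ = √(2×18,600×162/28.3952) = 460.69  (< 980 → use Q = 980 at tier-2 price)
TC(tier 1 (EOQ₁), Q≈460.0) = $3,323,900.83
TC(tier 2, Q≈980.0) = $3,317,930.34
Minimum at tier 2: $3,317,930.34

$3,317,930.34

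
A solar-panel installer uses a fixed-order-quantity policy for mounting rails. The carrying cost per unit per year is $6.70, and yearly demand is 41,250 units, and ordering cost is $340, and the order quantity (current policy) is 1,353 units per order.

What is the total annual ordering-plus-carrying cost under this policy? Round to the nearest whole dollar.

Orders/yr = 41,250/1,353 = 30.488; ordering cost = 30.488 × $340 = $10,365.85
Average inventory = 1,353/2 = 676.5; holding cost = 676.5 × $6.7 = $4,532.55
Total = $10,365.85 + $4,532.55 = $14,898.40

$14,898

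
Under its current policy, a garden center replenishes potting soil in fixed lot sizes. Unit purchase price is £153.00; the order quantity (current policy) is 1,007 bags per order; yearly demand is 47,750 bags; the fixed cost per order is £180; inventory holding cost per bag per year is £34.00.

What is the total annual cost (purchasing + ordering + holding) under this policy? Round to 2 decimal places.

Ordering: D/Q × S = 47,750/1,007 × £180 = £8,535.25
Holding:  Q/2 × H = 1,007/2 × £34 = £17,119.00
Purchase cost = D·C = 47,750 × 153 = £7,305,750.00
Total = £8,535.25 + £17,119.00 + £7,305,750.00 = £7,331,404.25

£7,331,404.25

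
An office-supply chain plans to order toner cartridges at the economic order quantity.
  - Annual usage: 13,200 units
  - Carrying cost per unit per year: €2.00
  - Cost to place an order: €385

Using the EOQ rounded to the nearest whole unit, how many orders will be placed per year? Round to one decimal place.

Optimal lot size Q* = (2 × 13,200 × €385 / €2)^½ ≈ 2,254.33 → Q = 2,254
Orders per year = D/Q = 13,200 / 2,254 = 5.856

5.9 orders per year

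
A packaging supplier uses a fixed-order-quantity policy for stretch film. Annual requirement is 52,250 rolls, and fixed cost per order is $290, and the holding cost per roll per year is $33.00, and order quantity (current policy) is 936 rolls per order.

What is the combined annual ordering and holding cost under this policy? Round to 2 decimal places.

$31,632.57

Ordering: D/Q × S = 52,250/936 × $290 = $16,188.57
Holding:  Q/2 × H = 936/2 × $33 = $15,444.00
Total = $16,188.57 + $15,444.00 = $31,632.57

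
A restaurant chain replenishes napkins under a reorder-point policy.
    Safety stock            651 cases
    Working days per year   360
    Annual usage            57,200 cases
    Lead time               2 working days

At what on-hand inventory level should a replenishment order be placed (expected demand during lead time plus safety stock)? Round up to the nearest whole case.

Daily demand d = 57,200 / 360 = 158.889 cases/day
Demand during lead time = 158.889 × 2 = 317.78
Reorder point = 317.78 + 651 = 968.78 → round up

969 cases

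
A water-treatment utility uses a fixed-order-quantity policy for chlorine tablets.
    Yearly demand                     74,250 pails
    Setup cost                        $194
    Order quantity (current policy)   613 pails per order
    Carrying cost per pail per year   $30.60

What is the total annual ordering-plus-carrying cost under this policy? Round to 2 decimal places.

$32,877.27

Orders/yr = 74,250/613 = 121.126; ordering cost = 121.126 × $194 = $23,498.37
Average inventory = 613/2 = 306.5; holding cost = 306.5 × $30.6 = $9,378.90
Total = $23,498.37 + $9,378.90 = $32,877.27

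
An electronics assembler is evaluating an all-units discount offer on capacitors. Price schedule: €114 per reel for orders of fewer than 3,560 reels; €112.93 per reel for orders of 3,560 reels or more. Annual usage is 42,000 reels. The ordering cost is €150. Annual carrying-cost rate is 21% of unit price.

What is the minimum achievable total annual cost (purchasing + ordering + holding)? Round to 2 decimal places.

H₁ = 21%×€114 = €23.9400;  H₂ = 21%×€112.93 = €23.7153
EOQ₁ = √(2×42,000×150/23.9400) = 725.48  (< 3,560, feasible at tier 1)
EOQ₂ = √(2×42,000×150/23.7153) = 728.91  (< 3,560 → use Q = 3,560 at tier-2 price)
TC(tier 1 (EOQ₁), Q≈725.5) = €4,805,367.90
TC(tier 2, Q≈3,560.0) = €4,787,042.90
Minimum at tier 2: €4,787,042.90

€4,787,042.90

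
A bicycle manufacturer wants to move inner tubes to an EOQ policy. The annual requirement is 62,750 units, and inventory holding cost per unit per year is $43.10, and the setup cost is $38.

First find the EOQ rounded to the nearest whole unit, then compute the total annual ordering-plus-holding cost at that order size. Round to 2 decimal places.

$14,336.81

2DS/H = 2·62,750·38/43.1 = 110,649.65
EOQ = √110,649.65 ≈ 332.64 → Q = 333 units
Orders/yr = 62,750/333 = 188.438; ordering cost = 188.438 × $38 = $7,160.66
Average inventory = 333/2 = 166.5; holding cost = 166.5 × $43.1 = $7,176.15
Total = $7,160.66 + $7,176.15 = $14,336.81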